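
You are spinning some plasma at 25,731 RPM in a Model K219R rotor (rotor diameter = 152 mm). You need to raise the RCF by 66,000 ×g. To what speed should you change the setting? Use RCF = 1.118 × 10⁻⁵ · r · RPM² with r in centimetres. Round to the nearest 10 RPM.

r = 152 mm / 2 = 76 mm = 7.6 cm
Current RCF = 1.118 × 10⁻⁵ × 7.6 × (25731)² = 1.118 × 10⁻⁵ × 7.6 × 662,084,361 ≈ 56,256 × g
Target RCF = 56,256 + 66,000 = 122,256 × g
N² = 122,256 / (8.4968 × 10⁻⁵) = 1,438,847,566
N ≈ √1,438,847,566 ≈ 37,932.1

37930 RPM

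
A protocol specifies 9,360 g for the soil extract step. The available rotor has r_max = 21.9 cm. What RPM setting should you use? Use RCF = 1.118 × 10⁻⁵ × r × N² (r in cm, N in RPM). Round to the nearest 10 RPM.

9,360 = 1.118 × 10⁻⁵ × 21.9 × N²
N² = 9,360 / (24.4842 × 10⁻⁵) = 38,228,735
N ≈ √38,228,735 ≈ 6,182.9

N ≈ 6180 RPM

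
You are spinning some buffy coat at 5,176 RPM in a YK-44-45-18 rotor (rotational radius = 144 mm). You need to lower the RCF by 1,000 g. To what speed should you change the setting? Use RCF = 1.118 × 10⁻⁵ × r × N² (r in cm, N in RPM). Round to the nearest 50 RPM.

4550 RPM

r = 144 mm = 14.4 cm
Current RCF = 1.118 × 10⁻⁵ × 14.4 × (5176)² = 1.118 × 10⁻⁵ × 14.4 × 26,790,976 ≈ 4,313.1 × g
Target RCF = 4,313.1 − 1,000 = 3,313.1 × g
N² = 3,313.1 / (16.0992 × 10⁻⁵) = 20,579,283
N ≈ √20,579,283 ≈ 4,536.4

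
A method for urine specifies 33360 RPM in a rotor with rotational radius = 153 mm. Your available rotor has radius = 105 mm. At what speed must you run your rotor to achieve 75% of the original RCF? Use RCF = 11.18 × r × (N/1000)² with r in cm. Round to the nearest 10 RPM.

34870 RPM

Original rotor: r = 153 mm = 15.3 cm
RCF = 11.18 × r × (N/1000)²
RCF_original = 11.18 × 15.3 × (33.36)² = 11.18 × 15.3 × 1,112.8896 ≈ 190,364.2 × g
Target RCF = 0.75 × 190,364.2 ≈ 142,773.2 × g
Your rotor: r = 105 mm = 10.5 cm
142,773.2 = 11.18 × 10.5 × (N/1000)²
(N/1000)² = 142,773.2 / 117.39 = 1216.23
N = 1000 × √1216.23 ≈ 34,874.5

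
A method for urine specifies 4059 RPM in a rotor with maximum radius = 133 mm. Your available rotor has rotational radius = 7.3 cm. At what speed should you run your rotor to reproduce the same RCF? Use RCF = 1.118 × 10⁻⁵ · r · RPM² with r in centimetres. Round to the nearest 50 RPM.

Original rotor: r = 133 mm = 13.3 cm
RCF_original = 1.118 × 10⁻⁵ × 13.3 × (4059)² = 1.118 × 10⁻⁵ × 13.3 × 16,475,481 ≈ 2,449.8 × g
2,449.8 = 1.118 × 10⁻⁵ × 7.3 × N²
N² = 2,449.8 / (8.1614 × 10⁻⁵) = 30,016,909
N ≈ √30,016,909 ≈ 5,478.8

5500 RPM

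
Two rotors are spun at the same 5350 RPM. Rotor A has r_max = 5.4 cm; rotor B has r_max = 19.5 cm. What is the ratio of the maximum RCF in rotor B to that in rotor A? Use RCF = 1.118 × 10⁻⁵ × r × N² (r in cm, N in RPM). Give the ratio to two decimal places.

At fixed N, RCF ∝ r, so RCF_B/RCF_A = r_B/r_A = 19.5 / 5.4 = 3.6111.

3.61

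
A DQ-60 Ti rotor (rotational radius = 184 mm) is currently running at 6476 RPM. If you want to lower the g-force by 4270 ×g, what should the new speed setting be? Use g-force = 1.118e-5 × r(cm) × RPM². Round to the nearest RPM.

4602 RPM

r = 184 mm = 18.4 cm
Current RCF = 1.118 × 10⁻⁵ × 18.4 × (6476)² = 1.118 × 10⁻⁵ × 18.4 × 41,938,576 ≈ 8,627.3 × g
Target RCF = 8,627.3 − 4,270 = 4,357.3 × g
N² = 4,357.3 / (20.5712 × 10⁻⁵) = 21,181,555
N ≈ √21,181,555 ≈ 4,602.3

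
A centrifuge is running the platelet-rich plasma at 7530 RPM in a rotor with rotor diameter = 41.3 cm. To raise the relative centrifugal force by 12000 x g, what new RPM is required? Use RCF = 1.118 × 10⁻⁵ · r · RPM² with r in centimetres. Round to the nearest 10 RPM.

r = 41.3 / 2 = 20.65 cm
Current RCF = 1.118 × 10⁻⁵ × 20.65 × (7530)² = 1.118 × 10⁻⁵ × 20.65 × 56,700,900 ≈ 13,090.4 × g
Target RCF = 13,090.4 + 12,000 = 25,090.4 × g
N² = 25,090.4 / (23.0867 × 10⁻⁵) = 108,679,023
N ≈ √108,679,023 ≈ 10,424.9

10420 RPM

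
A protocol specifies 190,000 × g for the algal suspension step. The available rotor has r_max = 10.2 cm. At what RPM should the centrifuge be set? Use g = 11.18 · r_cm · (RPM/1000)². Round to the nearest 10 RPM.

190,000 = 11.18 × 10.2 × (N/1000)²
(N/1000)² = 190,000 / 114.036 = 1666.141
N = 1000 × √1666.141 ≈ 40,818.4

N ≈ 40820 RPM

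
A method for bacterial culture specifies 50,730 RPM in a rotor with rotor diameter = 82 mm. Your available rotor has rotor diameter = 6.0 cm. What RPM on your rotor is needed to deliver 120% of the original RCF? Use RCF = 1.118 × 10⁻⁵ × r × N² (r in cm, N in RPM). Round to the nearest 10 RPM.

Original rotor: r = 82 mm / 2 = 41 mm = 4.1 cm
RCF = 1.118 × 10⁻⁵ × r × N²
RCF_original = 1.118 × 10⁻⁵ × 4.1 × (50730)² = 1.118 × 10⁻⁵ × 4.1 × 2,573,532,900 ≈ 117,965.6 × g
Target RCF = 1.2 × 117,965.6 ≈ 141,558.7 × g
Your rotor: r = 6.0 / 2 = 3 cm
141,558.7 = 1.118 × 10⁻⁵ × 3 × N²
N² = 141,558.7 / (3.354 × 10⁻⁵) = 4,220,593,321
N ≈ √4,220,593,321 ≈ 64,966.1

64970 RPM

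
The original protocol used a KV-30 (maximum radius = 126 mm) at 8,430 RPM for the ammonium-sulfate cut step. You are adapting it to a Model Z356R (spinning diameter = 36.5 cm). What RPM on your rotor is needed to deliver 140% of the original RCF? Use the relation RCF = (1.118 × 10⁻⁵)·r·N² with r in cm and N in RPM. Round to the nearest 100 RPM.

Original rotor: r = 126 mm = 12.6 cm
RCF_original = 1.118 × 10⁻⁵ × 12.6 × (8430)² = 1.118 × 10⁻⁵ × 12.6 × 71,064,900 ≈ 10,010.8 × g
Target RCF = 1.4 × 10,010.8 ≈ 14,015.1 × g
Your rotor: r = 36.5 / 2 = 18.25 cm
14,015.1 = 1.118 × 10⁻⁵ × 18.25 × N²
N² = 14,015.1 / (20.4035 × 10⁻⁵) = 68,689,686
N ≈ √68,689,686 ≈ 8,287.9

8300 RPM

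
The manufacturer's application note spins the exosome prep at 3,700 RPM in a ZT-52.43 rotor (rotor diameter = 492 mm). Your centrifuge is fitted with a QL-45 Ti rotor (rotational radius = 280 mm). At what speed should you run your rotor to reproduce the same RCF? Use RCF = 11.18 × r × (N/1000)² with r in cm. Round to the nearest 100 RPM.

3500 RPM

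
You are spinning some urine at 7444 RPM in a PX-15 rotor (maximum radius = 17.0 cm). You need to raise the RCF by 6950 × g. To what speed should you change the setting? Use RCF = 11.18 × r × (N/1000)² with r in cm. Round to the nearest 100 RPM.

9600 RPM

Current RCF = 11.18 × 17 × (7.444)² = 11.18 × 17 × 55.413136 ≈ 10,531.8 × g
Target RCF = 10,531.8 + 6,950 = 17,481.8 × g
(N/1000)² = 17,481.8 / 190.06 = 91.98043
N = 1000 × √91.98043 ≈ 9,590.6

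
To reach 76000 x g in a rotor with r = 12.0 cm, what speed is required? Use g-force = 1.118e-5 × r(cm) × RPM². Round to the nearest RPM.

≈ 23801 RPM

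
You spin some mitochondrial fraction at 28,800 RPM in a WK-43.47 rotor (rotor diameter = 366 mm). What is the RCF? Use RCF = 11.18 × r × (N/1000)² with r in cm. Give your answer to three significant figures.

r = 366 mm / 2 = 183 mm = 18.3 cm
RCF = 11.18 × r × (N/1000)²
RCF = 11.18 × 18.3 × (28.8)² = 11.18 × 18.3 × 829.44 ≈ 169,698.4 × g

170000 g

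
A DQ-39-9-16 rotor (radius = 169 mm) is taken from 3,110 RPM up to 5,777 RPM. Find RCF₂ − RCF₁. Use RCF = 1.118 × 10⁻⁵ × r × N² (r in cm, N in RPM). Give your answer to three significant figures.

r = 169 mm = 16.9 cm
RCF₁ = 1.118 × 10⁻⁵ × 16.9 × (3110)² = 1.118 × 10⁻⁵ × 16.9 × 9,672,100 ≈ 1,827.5 × g
RCF₂ = 1.118 × 10⁻⁵ × 16.9 × (5777)² = 1.118 × 10⁻⁵ × 16.9 × 33,373,729 ≈ 6,305.7 × g
Increase = 6,305.7 − 1,827.5 = 4,478.2

≈ 4480 x g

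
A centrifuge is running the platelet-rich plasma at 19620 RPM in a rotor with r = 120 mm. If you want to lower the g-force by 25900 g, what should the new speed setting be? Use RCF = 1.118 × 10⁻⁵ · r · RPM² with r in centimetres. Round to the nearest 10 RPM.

13850 RPM

r = 120 mm = 12.0 cm
Current RCF = 1.118 × 10⁻⁵ × 12 × (19620)² = 1.118 × 10⁻⁵ × 12 × 384,944,400 ≈ 51,644.1 × g
Target RCF = 51,644.1 − 25,900 = 25,744.1 × g
N² = 25,744.1 / (13.416 × 10⁻⁵) = 191,891,026
N ≈ √191,891,026 ≈ 13,852.5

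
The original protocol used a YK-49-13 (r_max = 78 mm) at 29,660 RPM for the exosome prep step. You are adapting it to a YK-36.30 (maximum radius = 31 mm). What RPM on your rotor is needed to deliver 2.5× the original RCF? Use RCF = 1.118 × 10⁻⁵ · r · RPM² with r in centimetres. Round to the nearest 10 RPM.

74390 RPM

Original rotor: r = 78 mm = 7.8 cm
RCF_original = 1.118 × 10⁻⁵ × 7.8 × (29660)² = 1.118 × 10⁻⁵ × 7.8 × 879,715,600 ≈ 76,714.7 × g
Target RCF = 2.5 × 76,714.7 ≈ 191,786.8 × g
Your rotor: r = 31 mm = 3.1 cm
191,786.8 = 1.118 × 10⁻⁵ × 3.1 × N²
N² = 191,786.8 / (3.4658 × 10⁻⁵) = 5,533,694,962
N ≈ √5,533,694,962 ≈ 74,388.8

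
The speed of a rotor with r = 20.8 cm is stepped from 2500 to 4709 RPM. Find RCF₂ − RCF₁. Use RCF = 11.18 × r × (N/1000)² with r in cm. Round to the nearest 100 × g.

RCF₁ = 11.18 × 20.8 × (2.5)² = 11.18 × 20.8 × 6.25 ≈ 1,453.4 × g
RCF₂ = 11.18 × 20.8 × (4.709)² = 11.18 × 20.8 × 22.174681 ≈ 5,156.6 × g
Increase = 5,156.6 − 1,453.4 = 3,703.2

≈ 3700 g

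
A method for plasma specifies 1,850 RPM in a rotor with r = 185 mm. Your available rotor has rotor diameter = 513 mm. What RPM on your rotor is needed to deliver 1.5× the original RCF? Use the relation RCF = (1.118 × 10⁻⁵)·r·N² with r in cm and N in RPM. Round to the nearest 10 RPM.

Original rotor: r = 185 mm = 18.5 cm
RCF_original = 1.118 × 10⁻⁵ × 18.5 × (1850)² = 1.118 × 10⁻⁵ × 18.5 × 3,422,500 ≈ 707.9 × g
Target RCF = 1.5 × 707.9 ≈ 1,061.8 × g
Your rotor: r = 513 mm / 2 = 256.5 mm = 25.65 cm
1,061.8 = 1.118 × 10⁻⁵ × 25.65 × N²
N² = 1,061.8 / (28.6767 × 10⁻⁵) = 3,702,658
N ≈ √3,702,658 ≈ 1,924.2

≈ 1920 RPM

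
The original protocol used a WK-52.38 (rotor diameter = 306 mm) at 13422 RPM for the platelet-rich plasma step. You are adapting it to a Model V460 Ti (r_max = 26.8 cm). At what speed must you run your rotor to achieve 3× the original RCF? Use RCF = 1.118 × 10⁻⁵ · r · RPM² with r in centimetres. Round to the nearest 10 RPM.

Original rotor: r = 306 mm / 2 = 153 mm = 15.3 cm
RCF_original = 1.118 × 10⁻⁵ × 15.3 × (13422)² = 1.118 × 10⁻⁵ × 15.3 × 180,150,084 ≈ 30,815.4 × g
Target RCF = 3 × 30,815.4 ≈ 92,446.2 × g
92,446.2 = 1.118 × 10⁻⁵ × 26.8 × N²
N² = 92,446.2 / (29.9624 × 10⁻⁵) = 308,540,704
N ≈ √308,540,704 ≈ 17,565.3

17570 RPM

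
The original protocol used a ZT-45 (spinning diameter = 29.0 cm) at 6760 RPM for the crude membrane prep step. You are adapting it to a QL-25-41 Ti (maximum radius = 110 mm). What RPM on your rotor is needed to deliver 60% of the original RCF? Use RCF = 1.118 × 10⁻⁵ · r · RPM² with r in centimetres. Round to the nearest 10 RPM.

≈ 6010 RPM

Original rotor: r = 29.0 / 2 = 14.5 cm
RCF = 1.118 × 10⁻⁵ × r × N²
RCF_original = 1.118 × 10⁻⁵ × 14.5 × (6760)² = 1.118 × 10⁻⁵ × 14.5 × 45,697,600 ≈ 7,408 × g
Target RCF = 0.6 × 7,408 ≈ 4,444.8 × g
Your rotor: r = 110 mm = 11.0 cm
4,444.8 = 1.118 × 10⁻⁵ × 11 × N²
N² = 4,444.8 / (12.298 × 10⁻⁵) = 36,142,462
N ≈ √36,142,462 ≈ 6,011.9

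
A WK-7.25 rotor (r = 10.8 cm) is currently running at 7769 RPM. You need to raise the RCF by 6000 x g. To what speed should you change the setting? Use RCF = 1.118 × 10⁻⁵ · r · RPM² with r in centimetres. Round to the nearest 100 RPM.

Current RCF = 1.118 × 10⁻⁵ × 10.8 × (7769)² = 1.118 × 10⁻⁵ × 10.8 × 60,357,361 ≈ 7,287.8 × g
Target RCF = 7,287.8 + 6,000 = 13,287.8 × g
N² = 13,287.8 / (12.0744 × 10⁻⁵) = 110,049,361
N ≈ √110,049,361 ≈ 10,490.4

≈ 10500 RPM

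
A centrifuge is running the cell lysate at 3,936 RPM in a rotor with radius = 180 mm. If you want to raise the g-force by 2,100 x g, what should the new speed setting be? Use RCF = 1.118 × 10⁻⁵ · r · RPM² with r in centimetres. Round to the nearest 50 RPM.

≈ 5100 RPM

r = 180 mm = 18.0 cm
Current RCF = 1.118 × 10⁻⁵ × 18 × (3936)² = 1.118 × 10⁻⁵ × 18 × 15,492,096 ≈ 3,117.6 × g
Target RCF = 3,117.6 + 2,100 = 5,217.6 × g
N² = 5,217.6 / (20.124 × 10⁻⁵) = 25,927,251
N ≈ √25,927,251 ≈ 5,091.9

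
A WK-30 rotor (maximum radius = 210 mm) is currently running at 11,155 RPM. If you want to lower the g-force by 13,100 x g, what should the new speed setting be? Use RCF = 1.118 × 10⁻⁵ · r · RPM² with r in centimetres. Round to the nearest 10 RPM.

8280 RPM

r = 210 mm = 21.0 cm
Current RCF = 1.118 × 10⁻⁵ × 21 × (11155)² = 1.118 × 10⁻⁵ × 21 × 124,434,025 ≈ 29,214.6 × g
Target RCF = 29,214.6 − 13,100 = 16,114.6 × g
N² = 16,114.6 / (23.478 × 10⁻⁵) = 68,637,022
N ≈ √68,637,022 ≈ 8,284.7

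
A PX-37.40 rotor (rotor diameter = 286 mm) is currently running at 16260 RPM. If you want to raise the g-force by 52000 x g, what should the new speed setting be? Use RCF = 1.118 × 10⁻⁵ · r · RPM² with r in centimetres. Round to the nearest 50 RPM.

r = 286 mm / 2 = 143 mm = 14.3 cm
Current RCF = 1.118 × 10⁻⁵ × 14.3 × (16260)² = 1.118 × 10⁻⁵ × 14.3 × 264,387,600 ≈ 42,268.7 × g
Target RCF = 42,268.7 + 52,000 = 94,268.7 × g
N² = 94,268.7 / (15.9874 × 10⁻⁵) = 589,643,719
N ≈ √589,643,719 ≈ 24,282.6

N₂ ≈ 24300 RPM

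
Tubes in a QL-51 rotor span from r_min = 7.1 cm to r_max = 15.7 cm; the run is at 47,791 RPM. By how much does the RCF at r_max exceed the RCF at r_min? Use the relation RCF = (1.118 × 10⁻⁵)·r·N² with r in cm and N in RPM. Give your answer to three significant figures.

ΔRCF = 1.118 × 10⁻⁵ × (r_max − r_min) × N² = 1.118 × 10⁻⁵ × 8.6 × 2,283,979,681 ≈ 219,600.1

ΔRCF ≈ 220000 g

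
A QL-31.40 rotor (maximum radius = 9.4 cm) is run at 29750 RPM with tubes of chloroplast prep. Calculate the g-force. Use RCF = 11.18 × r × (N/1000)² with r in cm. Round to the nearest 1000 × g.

RCF = 11.18 × r × (N/1000)²
RCF = 11.18 × 9.4 × (29.75)² = 11.18 × 9.4 × 885.0625 ≈ 93,013 × g

93000 × g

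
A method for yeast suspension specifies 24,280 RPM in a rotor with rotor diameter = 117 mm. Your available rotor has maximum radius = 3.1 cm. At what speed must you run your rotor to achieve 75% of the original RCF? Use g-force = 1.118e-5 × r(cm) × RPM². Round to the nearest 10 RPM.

≈ 28890 RPM

Original rotor: r = 117 mm / 2 = 58.5 mm = 5.85 cm
RCF_original = 1.118 × 10⁻⁵ × 5.85 × (24280)² = 1.118 × 10⁻⁵ × 5.85 × 589,518,400 ≈ 38,556.3 × g
Target RCF = 0.75 × 38,556.3 ≈ 28,917.2 × g
28,917.2 = 1.118 × 10⁻⁵ × 3.1 × N²
N² = 28,917.2 / (3.4658 × 10⁻⁵) = 834,358,590
N ≈ √834,358,590 ≈ 28,885.3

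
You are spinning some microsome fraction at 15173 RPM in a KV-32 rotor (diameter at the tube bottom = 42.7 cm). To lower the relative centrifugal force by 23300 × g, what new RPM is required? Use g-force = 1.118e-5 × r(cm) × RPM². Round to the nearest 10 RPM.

N₂ ≈ 11520 RPM

r = 42.7 / 2 = 21.35 cm
Current RCF = 1.118 × 10⁻⁵ × 21.35 × (15173)² = 1.118 × 10⁻⁵ × 21.35 × 230,219,929 ≈ 54,951.9 × g
Target RCF = 54,951.9 − 23,300 = 31,651.9 × g
N² = 31,651.9 / (23.8693 × 10⁻⁵) = 132,605,062
N ≈ √132,605,062 ≈ 11,515.4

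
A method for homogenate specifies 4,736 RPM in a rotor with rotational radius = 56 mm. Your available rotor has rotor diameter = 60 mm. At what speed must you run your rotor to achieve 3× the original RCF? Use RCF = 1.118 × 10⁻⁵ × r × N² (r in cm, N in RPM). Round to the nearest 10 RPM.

Original rotor: r = 56 mm = 5.6 cm
RCF_original = 1.118 × 10⁻⁵ × 5.6 × (4736)² = 1.118 × 10⁻⁵ × 5.6 × 22,429,696 ≈ 1,404.3 × g
Target RCF = 3 × 1,404.3 ≈ 4,212.9 × g
Your rotor: r = 60 mm / 2 = 30 mm = 3 cm
4,212.9 = 1.118 × 10⁻⁵ × 3 × N²
N² = 4,212.9 / (3.354 × 10⁻⁵) = 125,608,229
N ≈ √125,608,229 ≈ 11,207.5

11210 RPM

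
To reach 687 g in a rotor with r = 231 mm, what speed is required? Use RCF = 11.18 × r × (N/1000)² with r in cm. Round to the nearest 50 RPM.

N ≈ 1650 RPM

r = 231 mm = 23.1 cm
687 = 11.18 × 23.1 × (N/1000)²
(N/1000)² = 687 / 258.258 = 2.660131
N = 1000 × √2.660131 ≈ 1,631.0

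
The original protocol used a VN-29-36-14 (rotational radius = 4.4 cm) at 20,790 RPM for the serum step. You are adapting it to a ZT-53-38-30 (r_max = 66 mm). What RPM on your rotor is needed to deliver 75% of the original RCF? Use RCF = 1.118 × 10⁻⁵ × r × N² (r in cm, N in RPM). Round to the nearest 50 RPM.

≈ 14700 RPM

RCF_original = 1.118 × 10⁻⁵ × 4.4 × (20790)² = 1.118 × 10⁻⁵ × 4.4 × 432,224,100 ≈ 21,262 × g
Target RCF = 0.75 × 21,262 ≈ 15,946.5 × g
Your rotor: r = 66 mm = 6.6 cm
15,946.5 = 1.118 × 10⁻⁵ × 6.6 × N²
N² = 15,946.5 / (7.3788 × 10⁻⁵) = 216,112,376
N ≈ √216,112,376 ≈ 14,700.8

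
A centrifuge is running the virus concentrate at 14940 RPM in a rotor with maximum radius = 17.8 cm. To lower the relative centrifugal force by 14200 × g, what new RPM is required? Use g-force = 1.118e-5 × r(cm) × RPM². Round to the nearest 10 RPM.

Current RCF = 1.118 × 10⁻⁵ × 17.8 × (14940)² = 1.118 × 10⁻⁵ × 17.8 × 223,203,600 ≈ 44,418.4 × g
Target RCF = 44,418.4 − 14,200 = 30,218.4 × g
N² = 30,218.4 / (19.9004 × 10⁻⁵) = 151,848,204
N ≈ √151,848,204 ≈ 12,322.7

12320 RPM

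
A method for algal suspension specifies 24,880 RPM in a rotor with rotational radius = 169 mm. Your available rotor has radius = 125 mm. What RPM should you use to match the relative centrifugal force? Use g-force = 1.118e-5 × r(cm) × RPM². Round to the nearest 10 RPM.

28930 RPM

Original rotor: r = 169 mm = 16.9 cm
RCF = 1.118 × 10⁻⁵ × r × N²
RCF_original = 1.118 × 10⁻⁵ × 16.9 × (24880)² = 1.118 × 10⁻⁵ × 16.9 × 619,014,400 ≈ 116,957.8 × g
Your rotor: r = 125 mm = 12.5 cm
116,957.8 = 1.118 × 10⁻⁵ × 12.5 × N²
N² = 116,957.8 / (13.975 × 10⁻⁵) = 836,907,335
N ≈ √836,907,335 ≈ 28,929.4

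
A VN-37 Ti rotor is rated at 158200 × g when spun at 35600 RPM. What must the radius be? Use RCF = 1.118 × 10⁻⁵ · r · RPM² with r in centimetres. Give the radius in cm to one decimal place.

158200 = 1.118 × 10⁻⁵ × r × (35600)²
r = 158200 / (1.118 × 10⁻⁵ × 1,267,360,000) = 158200 / 14169.08 ≈ 11.165 cm

≈ 11.2 cm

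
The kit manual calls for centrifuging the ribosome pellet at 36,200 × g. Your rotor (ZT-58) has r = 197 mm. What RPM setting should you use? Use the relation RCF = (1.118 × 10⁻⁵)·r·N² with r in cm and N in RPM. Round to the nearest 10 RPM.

r = 197 mm = 19.7 cm
RCF = 1.118 × 10⁻⁵ × r × N²
36,200 = 1.118 × 10⁻⁵ × 19.7 × N²
N² = 36,200 / (22.0246 × 10⁻⁵) = 164,361,668
N ≈ √164,361,668 ≈ 12,820.4

≈ 12820 RPM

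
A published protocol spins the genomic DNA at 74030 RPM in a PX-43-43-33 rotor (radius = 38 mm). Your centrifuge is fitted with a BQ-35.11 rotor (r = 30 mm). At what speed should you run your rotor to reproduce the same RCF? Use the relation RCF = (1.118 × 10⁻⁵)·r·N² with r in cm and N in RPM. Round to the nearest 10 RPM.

Original rotor: r = 38 mm = 3.8 cm
RCF_original = 1.118 × 10⁻⁵ × 3.8 × (74030)² = 1.118 × 10⁻⁵ × 3.8 × 5,480,440,900 ≈ 232,831.1 × g
Your rotor: r = 30 mm = 3.0 cm
232,831.1 = 1.118 × 10⁻⁵ × 3 × N²
N² = 232,831.1 / (3.354 × 10⁻⁵) = 6,941,893,262
N ≈ √6,941,893,262 ≈ 83,318.0

≈ 83320 RPM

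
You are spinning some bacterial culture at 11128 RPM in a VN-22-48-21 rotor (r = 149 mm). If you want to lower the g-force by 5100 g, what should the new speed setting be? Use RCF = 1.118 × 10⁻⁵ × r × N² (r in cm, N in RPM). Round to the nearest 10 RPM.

r = 149 mm = 14.9 cm
Current RCF = 1.118 × 10⁻⁵ × 14.9 × (11128)² = 1.118 × 10⁻⁵ × 14.9 × 123,832,384 ≈ 20,628.2 × g
Target RCF = 20,628.2 − 5,100 = 15,528.2 × g
N² = 15,528.2 / (16.6582 × 10⁻⁵) = 93,216,554
N ≈ √93,216,554 ≈ 9,654.9

9650 RPM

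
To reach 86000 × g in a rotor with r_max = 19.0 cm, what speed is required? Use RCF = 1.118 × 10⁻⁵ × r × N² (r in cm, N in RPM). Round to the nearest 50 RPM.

86,000 = 1.118 × 10⁻⁵ × 19 × N²
N² = 86,000 / (21.242 × 10⁻⁵) = 404,858,300
N ≈ √404,858,300 ≈ 20,121.1

N ≈ 20100 RPM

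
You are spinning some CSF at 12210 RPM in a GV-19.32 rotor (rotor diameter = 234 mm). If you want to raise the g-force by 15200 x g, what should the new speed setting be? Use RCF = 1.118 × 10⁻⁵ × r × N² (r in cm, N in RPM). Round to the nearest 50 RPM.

≈ 16300 RPM

r = 234 mm / 2 = 117 mm = 11.7 cm
Current RCF = 1.118 × 10⁻⁵ × 11.7 × (12210)² = 1.118 × 10⁻⁵ × 11.7 × 149,084,100 ≈ 19,501.1 × g
Target RCF = 19,501.1 + 15,200 = 34,701.1 × g
N² = 34,701.1 / (13.0806 × 10⁻⁵) = 265,286,761
N ≈ √265,286,761 ≈ 16,287.6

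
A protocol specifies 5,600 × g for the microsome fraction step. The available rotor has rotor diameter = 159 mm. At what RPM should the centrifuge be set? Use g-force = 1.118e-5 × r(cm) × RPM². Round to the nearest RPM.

≈ 7938 RPM

r = 159 mm / 2 = 79.5 mm = 7.95 cm
5,600 = 1.118 × 10⁻⁵ × 7.95 × N²
N² = 5,600 / (8.8881 × 10⁻⁵) = 63,005,592
N ≈ √63,005,592 ≈ 7,937.6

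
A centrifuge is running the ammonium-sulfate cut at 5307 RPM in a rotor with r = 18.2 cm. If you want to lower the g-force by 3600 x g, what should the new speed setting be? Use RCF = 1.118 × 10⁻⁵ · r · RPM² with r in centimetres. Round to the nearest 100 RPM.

3200 RPM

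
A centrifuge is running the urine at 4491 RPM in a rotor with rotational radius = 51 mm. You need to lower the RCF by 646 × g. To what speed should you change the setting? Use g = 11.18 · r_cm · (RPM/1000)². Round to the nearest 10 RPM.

N₂ ≈ 2970 RPM

r = 51 mm = 5.1 cm
Current RCF = 11.18 × 5.1 × (4.491)² = 11.18 × 5.1 × 20.169081 ≈ 1,150 × g
Target RCF = 1,150 − 646 = 504 × g
(N/1000)² = 504 / 57.018 = 8.839314
N = 1000 × √8.839314 ≈ 2,973.1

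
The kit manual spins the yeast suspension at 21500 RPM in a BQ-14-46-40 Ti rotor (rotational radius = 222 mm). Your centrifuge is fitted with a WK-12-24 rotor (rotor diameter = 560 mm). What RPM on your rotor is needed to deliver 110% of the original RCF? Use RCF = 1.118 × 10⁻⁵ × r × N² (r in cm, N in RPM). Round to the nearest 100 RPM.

≈ 20100 RPM

Original rotor: r = 222 mm = 22.2 cm
RCF_original = 1.118 × 10⁻⁵ × 22.2 × (21500)² = 1.118 × 10⁻⁵ × 22.2 × 462,250,000 ≈ 114,728.6 × g
Target RCF = 1.1 × 114,728.6 ≈ 126,201.5 × g
Your rotor: r = 560 mm / 2 = 280 mm = 28 cm
126,201.5 = 1.118 × 10⁻⁵ × 28 × N²
N² = 126,201.5 / (31.304 × 10⁻⁵) = 403,148,160
N ≈ √403,148,160 ≈ 20,078.5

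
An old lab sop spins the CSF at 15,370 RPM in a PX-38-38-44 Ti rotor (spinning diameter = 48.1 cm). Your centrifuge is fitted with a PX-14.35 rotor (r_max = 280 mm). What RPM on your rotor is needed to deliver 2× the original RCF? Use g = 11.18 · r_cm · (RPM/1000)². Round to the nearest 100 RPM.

20100 RPM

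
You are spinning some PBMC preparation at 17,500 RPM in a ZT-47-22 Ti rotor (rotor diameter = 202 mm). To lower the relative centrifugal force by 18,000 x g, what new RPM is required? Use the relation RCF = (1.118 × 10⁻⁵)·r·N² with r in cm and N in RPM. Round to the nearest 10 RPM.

≈ 12120 RPM

r = 202 mm / 2 = 101 mm = 10.1 cm
Current RCF = 1.118 × 10⁻⁵ × 10.1 × (17500)² = 1.118 × 10⁻⁵ × 10.1 × 306,250,000 ≈ 34,581.1 × g
Target RCF = 34,581.1 − 18,000 = 16,581.1 × g
N² = 16,581.1 / (11.2918 × 10⁻⁵) = 146,841,956
N ≈ √146,841,956 ≈ 12,117.8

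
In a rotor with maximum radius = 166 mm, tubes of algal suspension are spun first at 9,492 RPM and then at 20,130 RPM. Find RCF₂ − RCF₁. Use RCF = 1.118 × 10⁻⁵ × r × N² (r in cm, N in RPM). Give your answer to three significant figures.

r = 166 mm = 16.6 cm
RCF₁ = 1.118 × 10⁻⁵ × 16.6 × (9492)² = 1.118 × 10⁻⁵ × 16.6 × 90,098,064 ≈ 16,721.1 × g
RCF₂ = 1.118 × 10⁻⁵ × 16.6 × (20130)² = 1.118 × 10⁻⁵ × 16.6 × 405,216,900 ≈ 75,203.4 × g
Increase = 75,203.4 − 16,721.1 = 58,482.3

≈ 58500 g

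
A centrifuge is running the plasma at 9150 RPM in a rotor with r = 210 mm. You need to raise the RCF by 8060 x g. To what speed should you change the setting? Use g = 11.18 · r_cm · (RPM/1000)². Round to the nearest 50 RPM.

≈ 10850 RPM

r = 210 mm = 21.0 cm
Current RCF = 11.18 × 21 × (9.15)² = 11.18 × 21 × 83.7225 ≈ 19,656.4 × g
Target RCF = 19,656.4 + 8,060 = 27,716.4 × g
(N/1000)² = 27,716.4 / 234.78 = 118.0526
N = 1000 × √118.0526 ≈ 10,865.2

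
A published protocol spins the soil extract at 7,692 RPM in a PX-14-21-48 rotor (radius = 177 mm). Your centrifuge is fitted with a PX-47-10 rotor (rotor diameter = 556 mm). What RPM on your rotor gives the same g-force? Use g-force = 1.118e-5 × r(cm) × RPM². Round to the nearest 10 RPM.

Original rotor: r = 177 mm = 17.7 cm
RCF_original = 1.118 × 10⁻⁵ × 17.7 × (7692)² = 1.118 × 10⁻⁵ × 17.7 × 59,166,864 ≈ 11,708.3 × g
Your rotor: r = 556 mm / 2 = 278 mm = 27.8 cm
11,708.3 = 1.118 × 10⁻⁵ × 27.8 × N²
N² = 11,708.3 / (31.0804 × 10⁻⁵) = 37,671,008
N ≈ √37,671,008 ≈ 6,137.7

6140 RPM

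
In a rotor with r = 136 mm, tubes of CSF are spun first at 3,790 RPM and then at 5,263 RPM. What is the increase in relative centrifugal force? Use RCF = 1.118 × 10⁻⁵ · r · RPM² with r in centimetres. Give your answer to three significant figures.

2030 ×g

r = 136 mm = 13.6 cm
RCF₁ = 1.118 × 10⁻⁵ × 13.6 × (3790)² = 1.118 × 10⁻⁵ × 13.6 × 14,364,100 ≈ 2,184 × g
RCF₂ = 1.118 × 10⁻⁵ × 13.6 × (5263)² = 1.118 × 10⁻⁵ × 13.6 × 27,699,169 ≈ 4,211.6 × g
Increase = 4,211.6 − 2,184 = 2,027.6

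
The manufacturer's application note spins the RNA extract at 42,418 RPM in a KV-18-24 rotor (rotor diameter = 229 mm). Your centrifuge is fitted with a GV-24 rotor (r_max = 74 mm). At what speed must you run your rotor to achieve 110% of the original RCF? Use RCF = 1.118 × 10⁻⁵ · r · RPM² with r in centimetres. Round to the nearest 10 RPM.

Original rotor: r = 229 mm / 2 = 114.5 mm = 11.45 cm
RCF = 1.118 × 10⁻⁵ × r × N²
RCF_original = 1.118 × 10⁻⁵ × 11.45 × (42418)² = 1.118 × 10⁻⁵ × 11.45 × 1,799,286,724 ≈ 230,328.5 × g
Target RCF = 1.1 × 230,328.5 ≈ 253,361.4 × g
Your rotor: r = 74 mm = 7.4 cm
253,361.4 = 1.118 × 10⁻⁵ × 7.4 × N²
N² = 253,361.4 / (8.2732 × 10⁻⁵) = 3,062,435,333
N ≈ √3,062,435,333 ≈ 55,339.3

55340 RPM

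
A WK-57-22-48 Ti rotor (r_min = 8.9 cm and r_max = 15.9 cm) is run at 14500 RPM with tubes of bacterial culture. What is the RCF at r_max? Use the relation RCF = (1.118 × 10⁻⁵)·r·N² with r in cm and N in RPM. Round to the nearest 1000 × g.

≈ 37000 ×g

Use r_max = 15.9 cm.
RCF = 1.118 × 10⁻⁵ × 15.9 × (14500)² = 1.118 × 10⁻⁵ × 15.9 × 210,250,000 ≈ 37,374.5 × g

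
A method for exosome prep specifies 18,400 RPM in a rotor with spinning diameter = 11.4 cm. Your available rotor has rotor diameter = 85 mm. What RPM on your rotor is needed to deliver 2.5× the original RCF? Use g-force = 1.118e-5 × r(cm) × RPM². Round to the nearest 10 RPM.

Original rotor: r = 11.4 / 2 = 5.7 cm
RCF = 1.118 × 10⁻⁵ × r × N²
RCF_original = 1.118 × 10⁻⁵ × 5.7 × (18400)² = 1.118 × 10⁻⁵ × 5.7 × 338,560,000 ≈ 21,575.1 × g
Target RCF = 2.5 × 21,575.1 ≈ 53,937.8 × g
Your rotor: r = 85 mm / 2 = 42.5 mm = 4.25 cm
53,937.8 = 1.118 × 10⁻⁵ × 4.25 × N²
N² = 53,937.8 / (4.7515 × 10⁻⁵) = 1,135,174,156
N ≈ √1,135,174,156 ≈ 33,692.3

33690 RPM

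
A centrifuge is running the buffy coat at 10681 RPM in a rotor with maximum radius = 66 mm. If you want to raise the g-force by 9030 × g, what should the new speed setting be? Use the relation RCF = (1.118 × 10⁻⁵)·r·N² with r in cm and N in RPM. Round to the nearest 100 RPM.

r = 66 mm = 6.6 cm
Current RCF = 1.118 × 10⁻⁵ × 6.6 × (10681)² = 1.118 × 10⁻⁵ × 6.6 × 114,083,761 ≈ 8,418 × g
Target RCF = 8,418 + 9,030 = 17,448 × g
N² = 17,448 / (7.3788 × 10⁻⁵) = 236,461,213
N ≈ √236,461,213 ≈ 15,377.3

15400 RPM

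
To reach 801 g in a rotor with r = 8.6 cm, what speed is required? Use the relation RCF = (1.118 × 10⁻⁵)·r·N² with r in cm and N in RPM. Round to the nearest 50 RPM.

2900 RPM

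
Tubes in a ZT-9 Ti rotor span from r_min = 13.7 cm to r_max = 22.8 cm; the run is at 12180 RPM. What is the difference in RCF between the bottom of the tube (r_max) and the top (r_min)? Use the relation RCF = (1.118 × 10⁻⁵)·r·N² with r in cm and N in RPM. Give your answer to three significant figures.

ΔRCF ≈ 15100 × g

ΔRCF = 1.118 × 10⁻⁵ × (r_max − r_min) × N² = 1.118 × 10⁻⁵ × 9.1 × 148,352,400 ≈ 15,093.1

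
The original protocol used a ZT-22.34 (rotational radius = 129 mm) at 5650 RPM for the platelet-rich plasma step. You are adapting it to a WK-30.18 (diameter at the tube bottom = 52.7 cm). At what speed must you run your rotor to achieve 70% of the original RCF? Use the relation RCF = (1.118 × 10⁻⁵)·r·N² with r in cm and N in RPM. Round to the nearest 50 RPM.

Original rotor: r = 129 mm = 12.9 cm
RCF_original = 1.118 × 10⁻⁵ × 12.9 × (5650)² = 1.118 × 10⁻⁵ × 12.9 × 31,922,500 ≈ 4,603.9 × g
Target RCF = 0.7 × 4,603.9 ≈ 3,222.7 × g
Your rotor: r = 52.7 / 2 = 26.35 cm
3,222.7 = 1.118 × 10⁻⁵ × 26.35 × N²
N² = 3,222.7 / (29.4593 × 10⁻⁵) = 10,939,500
N ≈ √10,939,500 ≈ 3,307.5

≈ 3300 RPM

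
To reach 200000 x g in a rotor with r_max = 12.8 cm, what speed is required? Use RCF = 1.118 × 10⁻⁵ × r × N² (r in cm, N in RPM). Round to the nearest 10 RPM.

37380 RPM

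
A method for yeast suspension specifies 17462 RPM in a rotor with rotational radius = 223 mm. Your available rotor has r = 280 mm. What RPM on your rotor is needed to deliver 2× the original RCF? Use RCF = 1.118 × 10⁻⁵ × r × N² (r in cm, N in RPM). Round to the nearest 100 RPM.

≈ 22000 RPM

Original rotor: r = 223 mm = 22.3 cm
RCF_original = 1.118 × 10⁻⁵ × 22.3 × (17462)² = 1.118 × 10⁻⁵ × 22.3 × 304,921,444 ≈ 76,021.2 × g
Target RCF = 2 × 76,021.2 ≈ 152,042.4 × g
Your rotor: r = 280 mm = 28.0 cm
152,042.4 = 1.118 × 10⁻⁵ × 28 × N²
N² = 152,042.4 / (31.304 × 10⁻⁵) = 485,696,397
N ≈ √485,696,397 ≈ 22,038.5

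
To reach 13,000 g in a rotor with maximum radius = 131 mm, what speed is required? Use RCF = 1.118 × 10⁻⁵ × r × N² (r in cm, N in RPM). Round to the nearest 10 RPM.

9420 RPM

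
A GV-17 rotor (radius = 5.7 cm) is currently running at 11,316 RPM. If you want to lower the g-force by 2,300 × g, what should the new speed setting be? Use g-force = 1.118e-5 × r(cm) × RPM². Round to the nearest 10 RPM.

Current RCF = 1.118 × 10⁻⁵ × 5.7 × (11316)² = 1.118 × 10⁻⁵ × 5.7 × 128,051,856 ≈ 8,160.2 × g
Target RCF = 8,160.2 − 2,300 = 5,860.2 × g
N² = 5,860.2 / (6.3726 × 10⁻⁵) = 91,959,326
N ≈ √91,959,326 ≈ 9,589.5

≈ 9590 RPM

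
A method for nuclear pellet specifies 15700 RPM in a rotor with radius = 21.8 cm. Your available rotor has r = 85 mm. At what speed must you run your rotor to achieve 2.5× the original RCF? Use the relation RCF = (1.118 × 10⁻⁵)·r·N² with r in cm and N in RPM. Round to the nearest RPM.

39755 RPM

RCF_original = 1.118 × 10⁻⁵ × 21.8 × (15700)² = 1.118 × 10⁻⁵ × 21.8 × 246,490,000 ≈ 60,075.5 × g
Target RCF = 2.5 × 60,075.5 ≈ 150,188.8 × g
Your rotor: r = 85 mm = 8.5 cm
150,188.8 = 1.118 × 10⁻⁵ × 8.5 × N²
N² = 150,188.8 / (9.503 × 10⁻⁵) = 1,580,435,652
N ≈ √1,580,435,652 ≈ 39,754.7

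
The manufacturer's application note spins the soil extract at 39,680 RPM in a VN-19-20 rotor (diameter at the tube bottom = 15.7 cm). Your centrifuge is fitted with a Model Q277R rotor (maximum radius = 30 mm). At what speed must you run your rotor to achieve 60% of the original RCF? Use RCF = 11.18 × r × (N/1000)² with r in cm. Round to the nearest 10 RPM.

49720 RPM

Original rotor: r = 15.7 / 2 = 7.85 cm
RCF = 11.18 × r × (N/1000)²
RCF_original = 11.18 × 7.85 × (39.68)² = 11.18 × 7.85 × 1,574.5024 ≈ 138,183.1 × g
Target RCF = 0.6 × 138,183.1 ≈ 82,909.9 × g
Your rotor: r = 30 mm = 3.0 cm
82,909.9 = 11.18 × 3 × (N/1000)²
(N/1000)² = 82,909.9 / 33.54 = 2471.971
N = 1000 × √2471.971 ≈ 49,718.9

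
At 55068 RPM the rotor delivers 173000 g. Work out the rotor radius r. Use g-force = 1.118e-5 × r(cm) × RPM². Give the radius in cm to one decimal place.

r ≈ 5.1 cm

173000 = 1.118 × 10⁻⁵ × r × (55068)²
r = 173000 / (1.118 × 10⁻⁵ × 3,032,484,624) = 173000 / 33903.18 ≈ 5.103 cm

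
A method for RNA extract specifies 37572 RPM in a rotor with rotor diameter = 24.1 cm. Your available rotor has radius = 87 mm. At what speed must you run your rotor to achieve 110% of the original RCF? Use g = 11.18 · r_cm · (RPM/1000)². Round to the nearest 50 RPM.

≈ 46400 RPM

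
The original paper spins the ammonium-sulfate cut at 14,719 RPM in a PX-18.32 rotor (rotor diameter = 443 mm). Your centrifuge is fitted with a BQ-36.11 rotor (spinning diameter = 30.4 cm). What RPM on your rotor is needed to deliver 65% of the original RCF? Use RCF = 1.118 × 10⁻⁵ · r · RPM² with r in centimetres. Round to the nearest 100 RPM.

Original rotor: r = 443 mm / 2 = 221.5 mm = 22.15 cm
RCF = 1.118 × 10⁻⁵ × r × N²
RCF_original = 1.118 × 10⁻⁵ × 22.15 × (14719)² = 1.118 × 10⁻⁵ × 22.15 × 216,648,961 ≈ 53,650.3 × g
Target RCF = 0.65 × 53,650.3 ≈ 34,872.7 × g
Your rotor: r = 30.4 / 2 = 15.2 cm
34,872.7 = 1.118 × 10⁻⁵ × 15.2 × N²
N² = 34,872.7 / (16.9936 × 10⁻⁵) = 205,210,785
N ≈ √205,210,785 ≈ 14,325.2

≈ 14300 RPM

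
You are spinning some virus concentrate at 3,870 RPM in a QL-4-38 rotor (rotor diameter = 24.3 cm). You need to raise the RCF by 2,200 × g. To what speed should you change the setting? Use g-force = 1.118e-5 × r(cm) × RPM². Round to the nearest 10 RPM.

≈ 5580 RPM

r = 24.3 / 2 = 12.15 cm
Current RCF = 1.118 × 10⁻⁵ × 12.15 × (3870)² = 1.118 × 10⁻⁵ × 12.15 × 14,976,900 ≈ 2,034.4 × g
Target RCF = 2,034.4 + 2,200 = 4,234.4 × g
N² = 4,234.4 / (13.5837 × 10⁻⁵) = 31,172,655
N ≈ √31,172,655 ≈ 5,583.2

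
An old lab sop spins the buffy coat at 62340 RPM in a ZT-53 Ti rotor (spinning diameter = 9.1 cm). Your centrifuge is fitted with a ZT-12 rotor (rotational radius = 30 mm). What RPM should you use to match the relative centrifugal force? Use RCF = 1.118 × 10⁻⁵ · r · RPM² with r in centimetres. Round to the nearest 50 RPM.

≈ 76750 RPM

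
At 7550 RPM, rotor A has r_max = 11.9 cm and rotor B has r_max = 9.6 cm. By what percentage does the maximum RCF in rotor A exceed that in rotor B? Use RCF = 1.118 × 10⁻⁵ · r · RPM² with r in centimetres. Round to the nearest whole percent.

24%

At equal RPM, RCF scales linearly with r: ratio = 11.9 / 9.6 = 1.2396.
So rotor A delivers 24.0% more g-force.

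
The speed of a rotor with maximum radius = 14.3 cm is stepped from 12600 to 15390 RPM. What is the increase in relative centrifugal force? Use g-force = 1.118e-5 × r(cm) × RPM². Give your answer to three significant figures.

RCF₁ = 1.118 × 10⁻⁵ × 14.3 × (12600)² = 1.118 × 10⁻⁵ × 14.3 × 158,760,000 ≈ 25,381.6 × g
RCF₂ = 1.118 × 10⁻⁵ × 14.3 × (15390)² = 1.118 × 10⁻⁵ × 14.3 × 236,852,100 ≈ 37,866.5 × g
Increase = 37,866.5 − 25,381.6 = 12,484.9

≈ 12500 x g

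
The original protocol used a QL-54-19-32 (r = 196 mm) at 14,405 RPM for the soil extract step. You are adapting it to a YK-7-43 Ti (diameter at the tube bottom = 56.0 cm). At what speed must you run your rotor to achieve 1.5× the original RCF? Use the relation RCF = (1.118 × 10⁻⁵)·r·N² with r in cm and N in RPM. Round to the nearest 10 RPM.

14760 RPM

Original rotor: r = 196 mm = 19.6 cm
RCF = 1.118 × 10⁻⁵ × r × N²
RCF_original = 1.118 × 10⁻⁵ × 19.6 × (14405)² = 1.118 × 10⁻⁵ × 19.6 × 207,504,025 ≈ 45,469.9 × g
Target RCF = 1.5 × 45,469.9 ≈ 68,204.9 × g
Your rotor: r = 56.0 / 2 = 28 cm
68,204.9 = 1.118 × 10⁻⁵ × 28 × N²
N² = 68,204.9 / (31.304 × 10⁻⁵) = 217,879,185
N ≈ √217,879,185 ≈ 14,760.7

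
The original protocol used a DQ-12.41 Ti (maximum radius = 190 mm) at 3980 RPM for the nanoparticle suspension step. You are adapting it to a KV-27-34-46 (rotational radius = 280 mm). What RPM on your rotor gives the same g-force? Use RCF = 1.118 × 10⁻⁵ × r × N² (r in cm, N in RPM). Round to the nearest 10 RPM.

3280 RPM

Original rotor: r = 190 mm = 19.0 cm
RCF_original = 1.118 × 10⁻⁵ × 19 × (3980)² = 1.118 × 10⁻⁵ × 19 × 15,840,400 ≈ 3,364.8 × g
Your rotor: r = 280 mm = 28.0 cm
3,364.8 = 1.118 × 10⁻⁵ × 28 × N²
N² = 3,364.8 / (31.304 × 10⁻⁵) = 10,748,786
N ≈ √10,748,786 ≈ 3,278.5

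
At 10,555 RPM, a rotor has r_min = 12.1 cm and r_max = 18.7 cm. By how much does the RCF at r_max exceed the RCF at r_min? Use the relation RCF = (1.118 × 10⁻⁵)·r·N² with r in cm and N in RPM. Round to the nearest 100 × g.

≈ 8200 × g

RCF_max = 1.118 × 10⁻⁵ × 18.7 × (10555)² = 1.118 × 10⁻⁵ × 18.7 × 111,408,025 ≈ 23,291.6 × g
RCF_min = 1.118 × 10⁻⁵ × 12.1 × (10555)² = 1.118 × 10⁻⁵ × 12.1 × 111,408,025 ≈ 15,071.1 × g
ΔRCF = 23,291.6 − 15,071.1 = 8,220.5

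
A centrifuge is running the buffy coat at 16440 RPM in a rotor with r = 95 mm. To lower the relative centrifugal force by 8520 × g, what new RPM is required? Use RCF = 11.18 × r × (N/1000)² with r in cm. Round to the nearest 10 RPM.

≈ 13790 RPM

r = 95 mm = 9.5 cm
Current RCF = 11.18 × 9.5 × (16.44)² = 11.18 × 9.5 × 270.2736 ≈ 28,705.8 × g
Target RCF = 28,705.8 − 8,520 = 20,185.8 × g
(N/1000)² = 20,185.8 / 106.21 = 190.0556
N = 1000 × √190.0556 ≈ 13,786.1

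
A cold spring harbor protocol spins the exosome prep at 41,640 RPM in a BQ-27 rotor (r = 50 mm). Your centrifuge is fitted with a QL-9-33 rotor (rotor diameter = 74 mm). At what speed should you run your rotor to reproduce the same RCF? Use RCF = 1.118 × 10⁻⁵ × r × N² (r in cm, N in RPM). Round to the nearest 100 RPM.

48400 RPM

Original rotor: r = 50 mm = 5.0 cm
RCF_original = 1.118 × 10⁻⁵ × 5 × (41640)² = 1.118 × 10⁻⁵ × 5 × 1,733,889,600 ≈ 96,924.4 × g
Your rotor: r = 74 mm / 2 = 37 mm = 3.7 cm
96,924.4 = 1.118 × 10⁻⁵ × 3.7 × N²
N² = 96,924.4 / (4.1366 × 10⁻⁵) = 2,343,093,362
N ≈ √2,343,093,362 ≈ 48,405.5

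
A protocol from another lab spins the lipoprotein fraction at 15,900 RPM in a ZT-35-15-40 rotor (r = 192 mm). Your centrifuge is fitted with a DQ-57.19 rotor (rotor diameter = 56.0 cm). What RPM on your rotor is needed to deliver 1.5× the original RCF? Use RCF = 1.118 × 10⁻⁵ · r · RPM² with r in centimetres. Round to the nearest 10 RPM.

Original rotor: r = 192 mm = 19.2 cm
RCF_original = 1.118 × 10⁻⁵ × 19.2 × (15900)² = 1.118 × 10⁻⁵ × 19.2 × 252,810,000 ≈ 54,267.2 × g
Target RCF = 1.5 × 54,267.2 ≈ 81,400.8 × g
Your rotor: r = 56.0 / 2 = 28 cm
81,400.8 = 1.118 × 10⁻⁵ × 28 × N²
N² = 81,400.8 / (31.304 × 10⁻⁵) = 260,033,223
N ≈ √260,033,223 ≈ 16,125.5

≈ 16130 RPM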